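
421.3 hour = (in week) 2.508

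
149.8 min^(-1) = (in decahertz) 0.2497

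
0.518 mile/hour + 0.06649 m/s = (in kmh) 1.073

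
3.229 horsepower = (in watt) 2408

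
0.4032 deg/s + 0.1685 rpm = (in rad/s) 0.02468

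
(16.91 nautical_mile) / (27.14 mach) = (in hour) 0.0009414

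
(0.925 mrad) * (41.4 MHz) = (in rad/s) 3.83e+04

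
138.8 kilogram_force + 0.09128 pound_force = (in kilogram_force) 138.8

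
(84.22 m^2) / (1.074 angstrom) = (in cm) 7.842e+13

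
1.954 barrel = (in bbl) 1.954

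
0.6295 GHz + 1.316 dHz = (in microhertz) 6.295e+14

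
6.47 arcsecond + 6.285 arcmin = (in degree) 0.1065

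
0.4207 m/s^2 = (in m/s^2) 0.4207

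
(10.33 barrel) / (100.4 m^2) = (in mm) 16.36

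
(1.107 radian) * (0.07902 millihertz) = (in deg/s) 0.005012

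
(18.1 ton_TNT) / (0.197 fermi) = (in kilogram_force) 3.92e+25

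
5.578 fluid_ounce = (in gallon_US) 0.04358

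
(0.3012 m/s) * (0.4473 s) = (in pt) 381.9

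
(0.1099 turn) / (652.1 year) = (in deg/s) 1.924e-09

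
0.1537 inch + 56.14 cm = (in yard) 0.6182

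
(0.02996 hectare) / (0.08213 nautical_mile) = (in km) 0.00197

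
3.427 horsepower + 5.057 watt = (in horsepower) 3.434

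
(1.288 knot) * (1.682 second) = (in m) 1.115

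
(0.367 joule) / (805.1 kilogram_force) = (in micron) 46.48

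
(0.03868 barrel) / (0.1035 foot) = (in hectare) 1.949e-05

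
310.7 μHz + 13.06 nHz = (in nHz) 3.107e+05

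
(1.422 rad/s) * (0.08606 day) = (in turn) 1683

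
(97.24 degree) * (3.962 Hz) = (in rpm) 64.21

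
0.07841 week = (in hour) 13.17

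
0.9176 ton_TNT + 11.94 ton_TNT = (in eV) 3.358e+29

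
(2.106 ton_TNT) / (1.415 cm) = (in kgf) 6.35e+10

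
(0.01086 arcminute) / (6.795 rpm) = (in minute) 7.399e-08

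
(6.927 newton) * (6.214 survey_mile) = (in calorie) 1.656e+04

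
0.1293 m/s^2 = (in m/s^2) 0.1293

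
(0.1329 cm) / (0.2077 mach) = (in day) 2.175e-10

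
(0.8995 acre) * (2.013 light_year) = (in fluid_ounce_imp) 2.44e+24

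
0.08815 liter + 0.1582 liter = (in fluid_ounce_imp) 8.67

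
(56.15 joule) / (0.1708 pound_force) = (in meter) 73.91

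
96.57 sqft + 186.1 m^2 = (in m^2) 195.1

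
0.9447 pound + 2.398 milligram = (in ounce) 15.12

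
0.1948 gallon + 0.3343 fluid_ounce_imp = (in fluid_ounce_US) 25.26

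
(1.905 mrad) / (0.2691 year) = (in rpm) 2.144e-09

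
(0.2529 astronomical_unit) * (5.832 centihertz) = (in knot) 4.289e+09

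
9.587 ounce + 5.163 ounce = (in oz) 14.75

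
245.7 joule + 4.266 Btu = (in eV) 2.963e+22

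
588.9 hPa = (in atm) 0.5812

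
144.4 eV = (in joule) 2.314e-17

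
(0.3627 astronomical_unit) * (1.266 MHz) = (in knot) 1.335e+17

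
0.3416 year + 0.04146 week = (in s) 1.08e+07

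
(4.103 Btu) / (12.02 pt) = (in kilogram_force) 1.041e+05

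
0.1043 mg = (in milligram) 0.1043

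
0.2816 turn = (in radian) 1.769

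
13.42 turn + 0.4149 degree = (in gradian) 5368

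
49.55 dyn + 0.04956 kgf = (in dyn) 4.865e+04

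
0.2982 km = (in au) 1.993e-09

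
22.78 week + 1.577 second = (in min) 2.296e+05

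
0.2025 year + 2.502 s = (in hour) 1774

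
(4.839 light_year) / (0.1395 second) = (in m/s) 3.282e+17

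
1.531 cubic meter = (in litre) 1531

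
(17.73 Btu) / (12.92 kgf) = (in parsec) 4.785e-15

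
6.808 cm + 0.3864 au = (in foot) 1.896e+11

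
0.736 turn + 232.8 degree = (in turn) 1.383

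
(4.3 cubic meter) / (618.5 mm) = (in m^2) 6.952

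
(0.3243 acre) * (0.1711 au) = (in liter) 3.359e+16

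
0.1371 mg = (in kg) 1.371e-07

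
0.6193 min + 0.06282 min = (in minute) 0.6821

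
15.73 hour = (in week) 0.09363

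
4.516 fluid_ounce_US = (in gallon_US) 0.03528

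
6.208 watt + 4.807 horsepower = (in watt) 3591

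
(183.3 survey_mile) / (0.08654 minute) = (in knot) 1.104e+05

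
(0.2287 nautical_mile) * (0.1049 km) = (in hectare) 4.443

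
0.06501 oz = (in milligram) 1843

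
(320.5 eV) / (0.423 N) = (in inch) 4.779e-15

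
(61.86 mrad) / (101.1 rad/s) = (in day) 7.082e-09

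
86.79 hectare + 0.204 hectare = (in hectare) 86.99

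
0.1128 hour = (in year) 1.288e-05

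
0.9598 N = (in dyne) 9.598e+04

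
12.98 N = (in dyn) 1.298e+06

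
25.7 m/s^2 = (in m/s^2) 25.7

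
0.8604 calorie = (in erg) 3.6e+07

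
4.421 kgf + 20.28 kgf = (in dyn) 2.422e+07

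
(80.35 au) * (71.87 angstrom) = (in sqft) 9.299e+05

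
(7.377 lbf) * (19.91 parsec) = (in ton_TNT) 4.818e+09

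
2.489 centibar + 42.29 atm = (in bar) 42.88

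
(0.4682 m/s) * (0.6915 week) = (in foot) 6.424e+05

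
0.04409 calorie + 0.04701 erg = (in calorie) 0.04409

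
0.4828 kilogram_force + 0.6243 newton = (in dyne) 5.359e+05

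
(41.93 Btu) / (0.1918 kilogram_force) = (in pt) 6.667e+07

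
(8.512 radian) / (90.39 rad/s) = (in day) 1.09e-06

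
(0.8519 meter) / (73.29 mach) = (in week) 5.644e-11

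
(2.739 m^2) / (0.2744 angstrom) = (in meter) 9.982e+10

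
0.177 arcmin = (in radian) 5.149e-05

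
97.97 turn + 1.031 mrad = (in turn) 97.97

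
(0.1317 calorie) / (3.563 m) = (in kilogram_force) 0.01577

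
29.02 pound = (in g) 1.316e+04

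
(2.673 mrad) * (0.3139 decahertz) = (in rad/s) 0.008391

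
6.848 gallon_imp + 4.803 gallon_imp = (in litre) 52.97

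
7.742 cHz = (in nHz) 7.742e+07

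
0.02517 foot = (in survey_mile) 4.767e-06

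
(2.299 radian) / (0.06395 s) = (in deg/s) 2060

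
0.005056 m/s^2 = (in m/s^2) 0.005056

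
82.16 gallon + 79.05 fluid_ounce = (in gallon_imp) 68.93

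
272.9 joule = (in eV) 1.703e+21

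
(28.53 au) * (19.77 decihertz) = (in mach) 2.478e+10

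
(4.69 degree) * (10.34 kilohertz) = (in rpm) 8082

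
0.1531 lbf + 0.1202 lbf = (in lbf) 0.2733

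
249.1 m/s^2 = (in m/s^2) 249.1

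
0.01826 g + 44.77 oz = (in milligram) 1.269e+06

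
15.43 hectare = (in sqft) 1.661e+06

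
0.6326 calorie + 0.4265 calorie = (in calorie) 1.059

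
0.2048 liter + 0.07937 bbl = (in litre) 12.82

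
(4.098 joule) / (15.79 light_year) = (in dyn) 2.743e-12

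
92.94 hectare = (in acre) 229.7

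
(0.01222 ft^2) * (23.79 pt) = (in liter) 0.009528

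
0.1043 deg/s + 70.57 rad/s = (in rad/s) 70.57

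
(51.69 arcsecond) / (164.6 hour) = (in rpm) 4.039e-09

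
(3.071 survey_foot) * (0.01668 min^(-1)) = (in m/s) 0.0002602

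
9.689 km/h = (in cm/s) 269.1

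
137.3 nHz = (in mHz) 0.0001373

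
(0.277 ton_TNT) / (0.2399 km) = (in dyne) 4.831e+11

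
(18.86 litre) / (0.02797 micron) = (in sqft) 7.258e+06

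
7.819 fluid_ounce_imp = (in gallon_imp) 0.04887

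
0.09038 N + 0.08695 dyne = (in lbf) 0.02032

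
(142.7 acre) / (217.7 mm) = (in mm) 2.653e+09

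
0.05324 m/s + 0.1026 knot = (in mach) 0.0003114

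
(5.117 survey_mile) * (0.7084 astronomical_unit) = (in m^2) 8.727e+14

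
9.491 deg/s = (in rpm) 1.582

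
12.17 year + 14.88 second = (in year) 12.17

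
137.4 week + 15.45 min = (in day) 961.8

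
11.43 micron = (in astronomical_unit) 7.64e-17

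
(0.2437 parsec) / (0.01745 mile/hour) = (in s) 9.64e+17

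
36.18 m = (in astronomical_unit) 2.418e-10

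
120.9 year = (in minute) 6.355e+07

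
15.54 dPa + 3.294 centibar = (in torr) 24.72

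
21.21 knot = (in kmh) 39.28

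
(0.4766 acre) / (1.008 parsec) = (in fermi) 62.01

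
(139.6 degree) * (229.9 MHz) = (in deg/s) 3.209e+10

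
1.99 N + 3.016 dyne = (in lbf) 0.4474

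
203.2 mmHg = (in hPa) 270.9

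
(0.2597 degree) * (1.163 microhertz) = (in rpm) 5.034e-08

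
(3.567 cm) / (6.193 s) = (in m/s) 0.00576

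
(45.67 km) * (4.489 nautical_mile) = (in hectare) 3.797e+04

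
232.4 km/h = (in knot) 125.5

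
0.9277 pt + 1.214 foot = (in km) 0.0003704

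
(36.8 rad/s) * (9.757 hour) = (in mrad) 1.293e+09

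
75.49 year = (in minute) 3.968e+07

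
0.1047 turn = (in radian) 0.6578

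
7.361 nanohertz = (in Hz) 7.361e-09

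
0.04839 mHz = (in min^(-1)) 0.002903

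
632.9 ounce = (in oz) 632.9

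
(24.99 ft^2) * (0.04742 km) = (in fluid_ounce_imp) 3.875e+06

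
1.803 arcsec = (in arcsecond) 1.803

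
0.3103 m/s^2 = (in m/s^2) 0.3103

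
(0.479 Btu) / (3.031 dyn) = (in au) 0.0001115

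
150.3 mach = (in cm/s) 5.118e+06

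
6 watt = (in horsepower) 0.008046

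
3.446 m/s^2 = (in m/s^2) 3.446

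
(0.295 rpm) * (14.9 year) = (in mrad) 1.452e+10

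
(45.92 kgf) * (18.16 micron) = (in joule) 0.008178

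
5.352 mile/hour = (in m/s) 2.393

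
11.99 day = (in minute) 1.727e+04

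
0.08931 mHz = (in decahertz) 8.931e-06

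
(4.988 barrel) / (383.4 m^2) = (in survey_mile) 1.285e-06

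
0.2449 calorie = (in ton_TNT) 2.449e-10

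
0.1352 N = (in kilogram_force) 0.01379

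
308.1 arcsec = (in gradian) 0.09509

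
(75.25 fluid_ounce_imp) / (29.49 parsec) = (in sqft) 2.529e-20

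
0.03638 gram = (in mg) 36.38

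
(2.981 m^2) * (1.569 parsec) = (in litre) 1.443e+20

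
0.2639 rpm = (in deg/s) 1.583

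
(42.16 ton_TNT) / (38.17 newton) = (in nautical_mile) 2.495e+06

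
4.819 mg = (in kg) 4.819e-06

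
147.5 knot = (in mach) 0.2229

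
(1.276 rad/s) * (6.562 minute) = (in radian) 502.4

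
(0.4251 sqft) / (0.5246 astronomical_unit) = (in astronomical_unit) 3.364e-24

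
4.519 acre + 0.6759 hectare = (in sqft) 2.696e+05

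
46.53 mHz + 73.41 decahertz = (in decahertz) 73.41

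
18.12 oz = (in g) 513.7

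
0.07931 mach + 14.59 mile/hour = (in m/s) 33.53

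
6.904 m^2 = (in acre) 0.001706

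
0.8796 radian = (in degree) 50.4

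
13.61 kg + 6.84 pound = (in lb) 36.84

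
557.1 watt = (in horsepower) 0.7471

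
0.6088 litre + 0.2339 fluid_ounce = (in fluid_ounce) 20.82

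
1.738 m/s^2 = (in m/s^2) 1.738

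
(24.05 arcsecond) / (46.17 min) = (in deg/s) 2.412e-06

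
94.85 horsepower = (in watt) 7.073e+04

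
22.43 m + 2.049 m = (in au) 1.636e-10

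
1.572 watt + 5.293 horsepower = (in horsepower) 5.295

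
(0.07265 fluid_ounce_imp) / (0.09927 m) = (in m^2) 2.079e-05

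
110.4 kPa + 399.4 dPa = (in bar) 1.104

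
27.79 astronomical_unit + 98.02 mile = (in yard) 4.547e+12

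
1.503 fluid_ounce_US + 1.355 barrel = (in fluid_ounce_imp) 7584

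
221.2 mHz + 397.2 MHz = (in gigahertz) 0.3972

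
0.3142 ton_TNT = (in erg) 1.315e+16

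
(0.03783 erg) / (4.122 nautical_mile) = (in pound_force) 1.114e-13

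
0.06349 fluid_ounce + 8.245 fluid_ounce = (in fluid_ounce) 8.308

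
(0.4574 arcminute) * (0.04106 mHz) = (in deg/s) 3.13e-07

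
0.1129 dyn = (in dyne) 0.1129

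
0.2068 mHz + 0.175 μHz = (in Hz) 0.000207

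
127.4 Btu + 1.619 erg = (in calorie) 3.213e+04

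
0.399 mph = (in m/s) 0.1784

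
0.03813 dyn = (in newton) 3.813e-07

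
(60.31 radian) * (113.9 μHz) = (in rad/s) 0.006869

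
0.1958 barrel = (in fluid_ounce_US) 1053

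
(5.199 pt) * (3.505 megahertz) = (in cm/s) 6.428e+05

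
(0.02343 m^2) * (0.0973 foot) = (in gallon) 0.1836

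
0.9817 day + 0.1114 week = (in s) 1.522e+05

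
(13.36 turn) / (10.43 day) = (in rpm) 0.0008895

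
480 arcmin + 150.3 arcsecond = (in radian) 0.1404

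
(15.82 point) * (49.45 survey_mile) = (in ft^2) 4781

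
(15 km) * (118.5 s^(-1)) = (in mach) 5220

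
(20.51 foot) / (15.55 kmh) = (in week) 2.393e-06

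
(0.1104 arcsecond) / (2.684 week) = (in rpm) 3.149e-12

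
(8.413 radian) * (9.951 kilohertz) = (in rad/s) 8.372e+04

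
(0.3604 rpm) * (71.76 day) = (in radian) 2.34e+05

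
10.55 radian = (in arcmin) 3.627e+04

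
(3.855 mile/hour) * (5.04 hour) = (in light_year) 3.305e-12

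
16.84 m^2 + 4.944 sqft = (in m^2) 17.3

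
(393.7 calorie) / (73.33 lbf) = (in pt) 1.431e+04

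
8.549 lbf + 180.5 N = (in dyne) 2.185e+07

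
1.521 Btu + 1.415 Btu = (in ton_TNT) 7.404e-07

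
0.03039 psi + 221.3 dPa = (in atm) 0.002286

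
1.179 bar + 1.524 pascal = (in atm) 1.164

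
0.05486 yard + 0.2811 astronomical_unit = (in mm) 4.205e+13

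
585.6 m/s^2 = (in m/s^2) 585.6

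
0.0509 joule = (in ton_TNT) 1.217e-11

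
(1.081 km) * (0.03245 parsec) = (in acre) 2.675e+14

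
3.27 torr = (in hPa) 4.36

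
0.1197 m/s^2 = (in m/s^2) 0.1197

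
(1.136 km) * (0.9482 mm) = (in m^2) 1.077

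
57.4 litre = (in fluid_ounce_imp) 2020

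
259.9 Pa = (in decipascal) 2599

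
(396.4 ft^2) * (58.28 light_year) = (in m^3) 2.031e+19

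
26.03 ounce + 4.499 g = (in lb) 1.637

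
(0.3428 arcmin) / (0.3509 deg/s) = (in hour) 4.523e-06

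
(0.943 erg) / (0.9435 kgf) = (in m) 1.019e-08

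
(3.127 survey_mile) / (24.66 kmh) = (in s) 734.7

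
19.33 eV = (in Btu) 2.935e-21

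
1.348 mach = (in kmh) 1652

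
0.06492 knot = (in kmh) 0.1202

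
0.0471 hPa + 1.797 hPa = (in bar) 0.001844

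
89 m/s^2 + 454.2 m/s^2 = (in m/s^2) 543.2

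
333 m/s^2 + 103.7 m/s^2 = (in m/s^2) 436.7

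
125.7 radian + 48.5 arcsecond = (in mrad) 1.257e+05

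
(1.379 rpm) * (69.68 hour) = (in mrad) 3.622e+07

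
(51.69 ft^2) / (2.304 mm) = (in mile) 1.295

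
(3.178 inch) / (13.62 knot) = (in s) 0.01152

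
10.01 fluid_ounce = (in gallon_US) 0.0782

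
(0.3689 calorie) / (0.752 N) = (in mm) 2052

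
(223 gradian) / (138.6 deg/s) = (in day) 1.676e-05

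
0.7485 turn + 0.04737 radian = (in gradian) 302.4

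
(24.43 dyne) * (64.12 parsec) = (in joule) 4.834e+14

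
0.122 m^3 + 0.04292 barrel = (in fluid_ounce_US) 4356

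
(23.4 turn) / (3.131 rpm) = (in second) 448.4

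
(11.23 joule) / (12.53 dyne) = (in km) 89.62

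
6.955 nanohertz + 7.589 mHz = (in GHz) 7.589e-12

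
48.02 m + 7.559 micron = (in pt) 1.361e+05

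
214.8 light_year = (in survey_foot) 6.667e+18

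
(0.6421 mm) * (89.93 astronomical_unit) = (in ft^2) 9.298e+10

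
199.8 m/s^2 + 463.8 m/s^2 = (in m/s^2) 663.6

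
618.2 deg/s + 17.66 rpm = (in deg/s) 724.2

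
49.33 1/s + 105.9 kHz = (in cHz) 1.059e+07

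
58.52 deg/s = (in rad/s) 1.021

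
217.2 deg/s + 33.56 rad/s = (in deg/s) 2140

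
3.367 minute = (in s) 202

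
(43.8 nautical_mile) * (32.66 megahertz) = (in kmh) 9.537e+12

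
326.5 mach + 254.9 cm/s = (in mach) 326.5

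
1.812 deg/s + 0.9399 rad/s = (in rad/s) 0.9715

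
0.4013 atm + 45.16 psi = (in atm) 3.474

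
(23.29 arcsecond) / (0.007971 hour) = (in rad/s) 3.935e-06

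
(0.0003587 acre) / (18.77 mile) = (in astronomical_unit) 3.212e-16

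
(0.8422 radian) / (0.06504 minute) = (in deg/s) 12.37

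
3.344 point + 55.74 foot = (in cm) 1699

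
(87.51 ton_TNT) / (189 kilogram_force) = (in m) 1.975e+08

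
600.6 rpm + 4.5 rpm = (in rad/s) 63.37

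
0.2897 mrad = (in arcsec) 59.75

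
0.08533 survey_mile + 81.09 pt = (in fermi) 1.374e+17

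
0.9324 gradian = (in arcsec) 3021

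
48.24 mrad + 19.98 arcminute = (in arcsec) 1.115e+04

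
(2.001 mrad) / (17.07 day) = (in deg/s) 7.774e-08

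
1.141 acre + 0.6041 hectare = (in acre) 2.634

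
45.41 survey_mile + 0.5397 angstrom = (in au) 4.885e-07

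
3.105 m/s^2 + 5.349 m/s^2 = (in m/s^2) 8.454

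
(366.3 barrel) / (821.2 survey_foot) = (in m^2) 0.2327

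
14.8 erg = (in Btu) 1.403e-09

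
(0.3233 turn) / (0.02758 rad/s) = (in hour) 0.02046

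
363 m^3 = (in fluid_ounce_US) 1.227e+07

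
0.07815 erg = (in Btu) 7.407e-12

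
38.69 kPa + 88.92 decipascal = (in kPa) 38.7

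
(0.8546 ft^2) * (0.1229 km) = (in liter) 9758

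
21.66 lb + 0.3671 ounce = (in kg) 9.835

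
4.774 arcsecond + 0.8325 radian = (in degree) 47.7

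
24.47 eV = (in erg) 3.921e-11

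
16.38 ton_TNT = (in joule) 6.853e+10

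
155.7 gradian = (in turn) 0.3893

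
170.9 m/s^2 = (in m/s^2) 170.9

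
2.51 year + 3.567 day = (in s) 7.946e+07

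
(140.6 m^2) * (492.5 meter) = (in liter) 6.925e+07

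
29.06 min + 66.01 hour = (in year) 0.007591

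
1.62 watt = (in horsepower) 0.002172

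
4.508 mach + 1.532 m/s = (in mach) 4.512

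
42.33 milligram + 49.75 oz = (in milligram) 1.41e+06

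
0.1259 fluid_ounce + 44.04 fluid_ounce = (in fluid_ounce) 44.17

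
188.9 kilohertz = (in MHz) 0.1889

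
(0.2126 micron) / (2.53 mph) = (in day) 2.176e-12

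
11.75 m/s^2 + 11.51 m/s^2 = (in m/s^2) 23.26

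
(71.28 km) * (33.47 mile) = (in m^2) 3.839e+09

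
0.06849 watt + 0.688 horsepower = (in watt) 513.1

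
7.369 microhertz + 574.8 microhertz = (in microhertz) 582.2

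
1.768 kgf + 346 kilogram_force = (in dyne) 3.41e+08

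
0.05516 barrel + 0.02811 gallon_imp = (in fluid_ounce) 300.9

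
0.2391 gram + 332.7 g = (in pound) 0.734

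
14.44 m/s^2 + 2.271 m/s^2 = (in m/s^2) 16.71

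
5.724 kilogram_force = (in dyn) 5.613e+06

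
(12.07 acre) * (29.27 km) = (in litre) 1.43e+12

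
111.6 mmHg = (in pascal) 1.488e+04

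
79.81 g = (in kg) 0.07981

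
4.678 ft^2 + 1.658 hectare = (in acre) 4.097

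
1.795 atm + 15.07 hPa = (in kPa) 183.4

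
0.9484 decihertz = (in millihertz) 94.84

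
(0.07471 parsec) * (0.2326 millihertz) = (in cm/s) 5.362e+13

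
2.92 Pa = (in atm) 2.882e-05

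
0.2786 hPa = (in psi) 0.004041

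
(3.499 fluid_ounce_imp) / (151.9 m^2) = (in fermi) 6.545e+08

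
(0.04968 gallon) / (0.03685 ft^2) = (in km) 5.493e-05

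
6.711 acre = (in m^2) 2.716e+04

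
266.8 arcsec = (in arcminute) 4.447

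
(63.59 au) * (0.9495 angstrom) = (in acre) 0.2232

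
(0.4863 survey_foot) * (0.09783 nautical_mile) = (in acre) 0.006636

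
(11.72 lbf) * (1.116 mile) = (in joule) 9.363e+04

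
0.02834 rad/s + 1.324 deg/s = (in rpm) 0.4913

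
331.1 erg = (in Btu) 3.138e-08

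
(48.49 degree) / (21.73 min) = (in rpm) 0.006199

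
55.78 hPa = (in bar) 0.05578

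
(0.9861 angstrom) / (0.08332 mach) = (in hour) 9.655e-16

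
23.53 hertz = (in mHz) 2.353e+04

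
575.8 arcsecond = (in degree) 0.1599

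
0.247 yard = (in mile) 0.0001403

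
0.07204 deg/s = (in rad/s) 0.001257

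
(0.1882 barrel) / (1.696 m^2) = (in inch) 0.6946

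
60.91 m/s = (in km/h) 219.3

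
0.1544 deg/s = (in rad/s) 0.002695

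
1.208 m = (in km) 0.001208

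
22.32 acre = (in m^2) 9.033e+04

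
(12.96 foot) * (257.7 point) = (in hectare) 3.591e-05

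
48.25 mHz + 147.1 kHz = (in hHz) 1471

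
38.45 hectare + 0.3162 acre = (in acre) 95.33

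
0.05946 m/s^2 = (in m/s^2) 0.05946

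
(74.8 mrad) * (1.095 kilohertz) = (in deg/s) 4693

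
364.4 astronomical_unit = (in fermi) 5.451e+28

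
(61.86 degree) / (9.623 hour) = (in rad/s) 3.117e-05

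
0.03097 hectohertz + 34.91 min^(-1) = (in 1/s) 3.679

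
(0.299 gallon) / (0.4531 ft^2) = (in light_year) 2.842e-18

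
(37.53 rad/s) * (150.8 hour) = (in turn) 3.243e+06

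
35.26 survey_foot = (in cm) 1075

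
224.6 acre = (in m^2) 9.089e+05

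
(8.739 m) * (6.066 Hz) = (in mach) 0.1557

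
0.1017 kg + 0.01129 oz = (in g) 102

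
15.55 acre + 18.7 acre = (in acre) 34.25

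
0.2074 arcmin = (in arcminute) 0.2074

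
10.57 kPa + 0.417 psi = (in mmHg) 100.8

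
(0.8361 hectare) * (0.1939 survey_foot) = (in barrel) 3108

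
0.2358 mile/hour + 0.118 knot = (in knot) 0.3229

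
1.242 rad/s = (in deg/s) 71.16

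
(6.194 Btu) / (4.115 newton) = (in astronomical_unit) 1.062e-08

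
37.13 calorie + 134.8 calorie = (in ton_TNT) 1.719e-07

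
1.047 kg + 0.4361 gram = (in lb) 2.309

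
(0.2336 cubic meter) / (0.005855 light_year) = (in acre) 1.042e-18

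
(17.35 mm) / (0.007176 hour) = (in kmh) 0.002418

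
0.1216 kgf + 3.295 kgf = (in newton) 33.51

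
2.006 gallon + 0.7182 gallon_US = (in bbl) 0.06486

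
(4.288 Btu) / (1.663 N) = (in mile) 1.69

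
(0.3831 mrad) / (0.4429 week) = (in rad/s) 1.43e-09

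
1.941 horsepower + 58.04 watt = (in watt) 1505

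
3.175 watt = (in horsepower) 0.004258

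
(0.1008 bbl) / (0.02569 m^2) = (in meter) 0.6238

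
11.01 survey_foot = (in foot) 11.01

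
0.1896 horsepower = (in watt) 141.4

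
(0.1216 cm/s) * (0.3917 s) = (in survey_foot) 0.001563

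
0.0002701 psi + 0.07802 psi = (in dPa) 5398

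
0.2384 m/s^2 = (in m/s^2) 0.2384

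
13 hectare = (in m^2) 1.3e+05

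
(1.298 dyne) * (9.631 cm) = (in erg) 12.5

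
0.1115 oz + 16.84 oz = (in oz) 16.95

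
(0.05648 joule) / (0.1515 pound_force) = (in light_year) 8.859e-18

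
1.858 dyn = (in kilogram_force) 1.895e-06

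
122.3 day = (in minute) 1.761e+05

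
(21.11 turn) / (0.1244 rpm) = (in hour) 2.828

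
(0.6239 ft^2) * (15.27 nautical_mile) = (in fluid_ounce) 5.543e+07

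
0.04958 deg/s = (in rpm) 0.008263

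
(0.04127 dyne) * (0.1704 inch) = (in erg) 0.01786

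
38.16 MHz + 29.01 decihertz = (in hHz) 3.816e+05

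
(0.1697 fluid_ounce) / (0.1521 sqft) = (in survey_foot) 0.001165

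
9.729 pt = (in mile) 2.133e-06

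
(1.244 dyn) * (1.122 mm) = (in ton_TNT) 3.336e-18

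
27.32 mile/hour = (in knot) 23.74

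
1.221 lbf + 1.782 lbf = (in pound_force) 3.003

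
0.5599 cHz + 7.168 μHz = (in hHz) 5.606e-05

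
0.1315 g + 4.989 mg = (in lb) 0.0003009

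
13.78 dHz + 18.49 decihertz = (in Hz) 3.227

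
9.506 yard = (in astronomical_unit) 5.81e-11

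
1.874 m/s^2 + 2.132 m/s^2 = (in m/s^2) 4.006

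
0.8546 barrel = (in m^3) 0.1359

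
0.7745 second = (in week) 1.281e-06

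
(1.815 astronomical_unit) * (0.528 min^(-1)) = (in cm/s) 2.389e+11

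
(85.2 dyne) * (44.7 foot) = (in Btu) 1.1e-05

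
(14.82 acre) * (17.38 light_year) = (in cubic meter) 9.861e+21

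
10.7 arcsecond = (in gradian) 0.003302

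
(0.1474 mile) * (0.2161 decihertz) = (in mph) 11.47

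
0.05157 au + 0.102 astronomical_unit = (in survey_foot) 7.537e+10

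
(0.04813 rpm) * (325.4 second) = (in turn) 0.261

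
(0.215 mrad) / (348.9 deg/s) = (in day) 4.086e-10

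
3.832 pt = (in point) 3.832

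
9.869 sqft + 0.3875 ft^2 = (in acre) 0.0002355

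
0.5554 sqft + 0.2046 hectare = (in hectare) 0.2046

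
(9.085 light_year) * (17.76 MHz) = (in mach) 4.483e+21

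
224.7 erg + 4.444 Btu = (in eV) 2.926e+22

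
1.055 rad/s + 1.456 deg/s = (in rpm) 10.32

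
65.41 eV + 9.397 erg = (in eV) 5.865e+12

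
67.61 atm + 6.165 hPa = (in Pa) 6.851e+06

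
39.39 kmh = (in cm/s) 1094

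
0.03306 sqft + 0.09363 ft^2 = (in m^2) 0.01177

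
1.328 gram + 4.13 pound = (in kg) 1.875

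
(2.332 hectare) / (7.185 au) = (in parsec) 7.031e-25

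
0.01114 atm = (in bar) 0.01129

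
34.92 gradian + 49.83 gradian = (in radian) 1.331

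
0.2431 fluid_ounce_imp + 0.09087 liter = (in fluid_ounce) 3.306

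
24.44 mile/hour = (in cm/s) 1093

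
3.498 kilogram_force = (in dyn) 3.43e+06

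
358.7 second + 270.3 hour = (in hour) 270.4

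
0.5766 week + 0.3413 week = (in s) 5.551e+05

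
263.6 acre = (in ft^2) 1.148e+07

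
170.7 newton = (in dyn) 1.707e+07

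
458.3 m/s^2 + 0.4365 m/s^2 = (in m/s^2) 458.7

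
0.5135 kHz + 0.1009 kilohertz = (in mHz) 6.144e+05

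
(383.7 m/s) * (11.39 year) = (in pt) 3.907e+14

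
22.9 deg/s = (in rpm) 3.817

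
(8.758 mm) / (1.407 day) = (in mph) 1.612e-07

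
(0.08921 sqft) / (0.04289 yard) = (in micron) 2.113e+05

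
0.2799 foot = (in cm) 8.531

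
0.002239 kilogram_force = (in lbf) 0.004936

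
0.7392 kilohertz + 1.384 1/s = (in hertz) 740.6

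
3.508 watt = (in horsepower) 0.004704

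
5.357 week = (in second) 3.24e+06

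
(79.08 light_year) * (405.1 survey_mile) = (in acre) 1.205e+20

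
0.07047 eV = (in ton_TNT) 2.699e-30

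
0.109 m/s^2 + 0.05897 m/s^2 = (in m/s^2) 0.168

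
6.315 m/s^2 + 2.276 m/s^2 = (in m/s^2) 8.591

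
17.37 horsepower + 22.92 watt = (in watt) 1.298e+04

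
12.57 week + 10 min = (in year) 0.2411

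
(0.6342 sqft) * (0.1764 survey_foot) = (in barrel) 0.01993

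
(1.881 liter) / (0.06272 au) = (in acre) 4.954e-17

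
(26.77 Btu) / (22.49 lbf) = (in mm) 2.823e+05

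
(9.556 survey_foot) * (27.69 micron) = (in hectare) 8.065e-09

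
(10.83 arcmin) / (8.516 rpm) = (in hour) 9.813e-07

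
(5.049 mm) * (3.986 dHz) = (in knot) 0.003912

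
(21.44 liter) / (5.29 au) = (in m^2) 2.709e-14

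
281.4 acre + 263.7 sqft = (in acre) 281.4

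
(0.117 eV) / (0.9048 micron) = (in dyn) 2.072e-09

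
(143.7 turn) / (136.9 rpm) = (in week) 0.0001041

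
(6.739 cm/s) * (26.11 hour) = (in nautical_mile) 3.42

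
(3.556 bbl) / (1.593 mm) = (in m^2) 354.9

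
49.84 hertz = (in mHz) 4.984e+04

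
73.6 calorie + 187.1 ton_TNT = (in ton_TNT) 187.1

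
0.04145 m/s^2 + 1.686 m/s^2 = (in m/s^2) 1.727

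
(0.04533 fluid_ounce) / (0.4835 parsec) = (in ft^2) 9.672e-22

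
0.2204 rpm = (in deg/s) 1.322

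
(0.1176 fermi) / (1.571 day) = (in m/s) 8.664e-22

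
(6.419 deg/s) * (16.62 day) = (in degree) 9.217e+06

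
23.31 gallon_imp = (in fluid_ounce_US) 3583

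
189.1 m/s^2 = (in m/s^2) 189.1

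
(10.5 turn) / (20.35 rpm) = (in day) 0.0003583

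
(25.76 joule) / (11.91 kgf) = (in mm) 220.6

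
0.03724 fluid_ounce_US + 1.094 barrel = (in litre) 173.9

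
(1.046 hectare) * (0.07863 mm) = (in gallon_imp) 180.9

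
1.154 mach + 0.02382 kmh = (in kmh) 1415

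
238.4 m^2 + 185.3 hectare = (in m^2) 1.853e+06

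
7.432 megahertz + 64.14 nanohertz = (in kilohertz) 7432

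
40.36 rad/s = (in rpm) 385.4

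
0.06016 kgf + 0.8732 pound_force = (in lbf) 1.006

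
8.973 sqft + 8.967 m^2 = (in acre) 0.002422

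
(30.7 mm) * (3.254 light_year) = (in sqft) 1.017e+16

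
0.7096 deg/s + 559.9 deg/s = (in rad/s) 9.784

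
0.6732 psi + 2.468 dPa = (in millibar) 46.42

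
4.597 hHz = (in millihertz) 4.597e+05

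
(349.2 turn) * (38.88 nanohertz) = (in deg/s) 0.004888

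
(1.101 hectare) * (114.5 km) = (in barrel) 7.929e+09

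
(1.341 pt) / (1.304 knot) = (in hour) 1.959e-07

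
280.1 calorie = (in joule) 1172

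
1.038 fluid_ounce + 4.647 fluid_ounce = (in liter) 0.1681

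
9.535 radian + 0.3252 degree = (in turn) 1.518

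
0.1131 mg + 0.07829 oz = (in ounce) 0.07829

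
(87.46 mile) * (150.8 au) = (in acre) 7.846e+14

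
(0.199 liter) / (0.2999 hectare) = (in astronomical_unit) 4.436e-19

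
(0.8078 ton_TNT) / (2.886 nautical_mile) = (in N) 6.324e+05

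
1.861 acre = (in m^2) 7531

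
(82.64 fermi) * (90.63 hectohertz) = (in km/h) 2.696e-09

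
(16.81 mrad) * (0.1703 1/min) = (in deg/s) 0.002734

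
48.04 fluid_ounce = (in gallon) 0.3753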